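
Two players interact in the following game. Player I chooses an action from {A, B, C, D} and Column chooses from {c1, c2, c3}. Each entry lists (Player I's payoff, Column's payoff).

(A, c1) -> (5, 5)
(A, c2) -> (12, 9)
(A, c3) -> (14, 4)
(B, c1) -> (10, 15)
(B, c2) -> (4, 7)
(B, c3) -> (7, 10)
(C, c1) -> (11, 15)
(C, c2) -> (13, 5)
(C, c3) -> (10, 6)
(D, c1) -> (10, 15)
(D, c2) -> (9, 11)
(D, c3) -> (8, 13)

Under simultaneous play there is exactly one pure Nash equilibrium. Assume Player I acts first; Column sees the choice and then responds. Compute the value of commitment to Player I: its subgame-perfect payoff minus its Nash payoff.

1

Solve by backward induction (Player I leads).
- A → Column plays c2 (best of 5, 9, 4); Player I gets 12.
- B → Column plays c1 (best of 15, 7, 10); Player I gets 10.
- C → Column plays c1 (best of 15, 5, 6); Player I gets 11.
- D → Column plays c1 (best of 15, 11, 13); Player I gets 10.
Player I's induced payoffs are 12, 10, 11, 10, so Player I commits to A. Subgame-perfect outcome: (A, c2) with payoffs (12, 9).
Now find the simultaneous Nash equilibrium.
Player I's best replies: c1→C; c2→C; c3→A.
Column's best replies: A→c2; B→c1; C→c1; D→c1.
The unique mutual best reply is (C, c1), giving (11, 15).
Player I's commitment gain: 12 − 11 = 1.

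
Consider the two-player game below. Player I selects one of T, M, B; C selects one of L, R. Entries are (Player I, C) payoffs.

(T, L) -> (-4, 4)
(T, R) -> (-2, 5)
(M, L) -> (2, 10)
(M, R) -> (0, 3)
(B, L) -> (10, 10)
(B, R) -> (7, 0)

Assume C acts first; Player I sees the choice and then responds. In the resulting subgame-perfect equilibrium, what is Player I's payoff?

Player I best-responds to each possible C move:
- L: Player I compares -4, 2, 10 and picks B; C would get 10.
- R: Player I compares -2, 0, 7 and picks B; C would get 0.
Maximizing over 10, 0, C chooses L. Subgame-perfect outcome: (B, L) with payoffs (10, 10).

10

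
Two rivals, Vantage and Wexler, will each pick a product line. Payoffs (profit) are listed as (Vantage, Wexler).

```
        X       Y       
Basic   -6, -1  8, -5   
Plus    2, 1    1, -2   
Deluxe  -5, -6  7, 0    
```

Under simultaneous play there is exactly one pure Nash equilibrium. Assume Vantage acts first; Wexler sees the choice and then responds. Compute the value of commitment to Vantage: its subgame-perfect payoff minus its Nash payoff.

5

Solve by backward induction (Vantage leads).
- Basic → Wexler plays X (best of -1, -5); Vantage gets -6.
- Plus → Wexler plays X (best of 1, -2); Vantage gets 2.
- Deluxe → Wexler plays Y (best of -6, 0); Vantage gets 7.
Among -6, 2, 7, the best is 7 at Deluxe. Subgame-perfect outcome: (Deluxe, Y) with payoffs (7, 0).
For the simultaneous game, intersect best replies.
Vantage's best replies: X→Plus; Y→Basic.
Wexler's best replies: Basic→X; Plus→X; Deluxe→Y.
Only (Plus, X) has each player best-responding; Nash payoffs (2, 1).
Vantage's commitment gain: 7 − 2 = 5.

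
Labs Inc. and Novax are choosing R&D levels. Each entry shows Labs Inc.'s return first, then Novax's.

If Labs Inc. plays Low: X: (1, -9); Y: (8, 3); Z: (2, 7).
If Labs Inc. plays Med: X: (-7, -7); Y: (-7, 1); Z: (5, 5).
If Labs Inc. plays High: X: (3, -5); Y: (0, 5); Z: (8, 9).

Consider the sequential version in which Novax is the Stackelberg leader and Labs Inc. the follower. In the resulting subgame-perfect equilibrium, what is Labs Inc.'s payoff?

8

Backward induction with Novax moving first.
- X → Labs Inc. plays High (best of 1, -7, 3); Novax gets -5.
- Y → Labs Inc. plays Low (best of 8, -7, 0); Novax gets 3.
- Z → Labs Inc. plays High (best of 2, 5, 8); Novax gets 9.
Among -5, 3, 9, the best is 9 at Z. Subgame-perfect outcome: (High, Z) with payoffs (8, 9).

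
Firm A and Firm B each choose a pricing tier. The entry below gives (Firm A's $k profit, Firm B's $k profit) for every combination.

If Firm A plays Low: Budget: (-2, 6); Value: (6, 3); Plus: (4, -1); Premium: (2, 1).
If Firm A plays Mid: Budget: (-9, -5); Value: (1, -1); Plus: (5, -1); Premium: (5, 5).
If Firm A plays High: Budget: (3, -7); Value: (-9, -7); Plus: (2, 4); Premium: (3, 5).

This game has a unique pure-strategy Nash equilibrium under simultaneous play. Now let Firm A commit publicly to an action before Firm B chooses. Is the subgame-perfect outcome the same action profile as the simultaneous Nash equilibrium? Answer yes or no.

yes

Work backward from Firm B's decision.
- Low: Firm B compares 6, 3, -1, 1 and picks Budget; Firm A would get -2.
- Mid: Firm B compares -5, -1, -1, 5 and picks Premium; Firm A would get 5.
- High: Firm B compares -7, -7, 4, 5 and picks Premium; Firm A would get 3.
Among -2, 5, 3, the best is 5 at Mid. Subgame-perfect outcome: (Mid, Premium) with payoffs (5, 5).
Under simultaneous play:
Firm A's best replies: Budget→High; Value→Low; Plus→Mid; Premium→Mid.
Firm B's best replies: Low→Budget; Mid→Premium; High→Premium.
The unique mutual best reply is (Mid, Premium), giving (5, 5).
Sequential outcome (Mid, Premium) coincides with the Nash profile (Mid, Premium).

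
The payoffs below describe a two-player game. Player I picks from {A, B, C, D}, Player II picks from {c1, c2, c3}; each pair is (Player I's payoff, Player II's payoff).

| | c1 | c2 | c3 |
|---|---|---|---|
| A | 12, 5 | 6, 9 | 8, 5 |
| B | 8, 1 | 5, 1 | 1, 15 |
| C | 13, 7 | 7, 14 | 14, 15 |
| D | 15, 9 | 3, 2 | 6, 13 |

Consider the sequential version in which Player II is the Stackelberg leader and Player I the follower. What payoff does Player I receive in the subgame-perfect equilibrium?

Backward induction with Player II moving first.
- c1: Player I compares 12, 8, 13, 15 and picks D; Player II would get 9.
- c2: Player I compares 6, 5, 7, 3 and picks C; Player II would get 14.
- c3: Player I compares 8, 1, 14, 6 and picks C; Player II would get 15.
Maximizing over 9, 14, 15, Player II chooses c3. Subgame-perfect outcome: (C, c3) with payoffs (14, 15).

14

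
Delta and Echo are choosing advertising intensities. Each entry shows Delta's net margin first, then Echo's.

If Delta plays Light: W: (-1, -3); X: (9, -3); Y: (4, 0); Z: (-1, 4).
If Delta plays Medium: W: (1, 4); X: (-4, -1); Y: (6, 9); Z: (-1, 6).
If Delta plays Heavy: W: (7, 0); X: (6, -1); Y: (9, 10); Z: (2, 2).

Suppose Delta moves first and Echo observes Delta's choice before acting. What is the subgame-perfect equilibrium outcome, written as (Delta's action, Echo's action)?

Backward induction with Delta moving first.
- Light → Echo plays Z (best of -3, -3, 0, 4); Delta gets -1.
- Medium → Echo plays Y (best of 4, -1, 9, 6); Delta gets 6.
- Heavy → Echo plays Y (best of 0, -1, 10, 2); Delta gets 9.
Maximizing over -1, 6, 9, Delta chooses Heavy. Subgame-perfect outcome: (Heavy, Y) with payoffs (9, 10).

(Heavy, Y)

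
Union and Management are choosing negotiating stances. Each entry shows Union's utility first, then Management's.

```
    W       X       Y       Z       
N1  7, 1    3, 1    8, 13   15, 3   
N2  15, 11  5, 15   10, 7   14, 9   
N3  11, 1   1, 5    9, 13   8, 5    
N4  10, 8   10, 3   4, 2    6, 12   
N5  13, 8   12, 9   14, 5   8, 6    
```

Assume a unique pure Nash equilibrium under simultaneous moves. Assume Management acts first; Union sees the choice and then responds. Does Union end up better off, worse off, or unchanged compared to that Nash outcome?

better off

Work backward from Union's decision.
- W: Union compares 7, 15, 11, 10, 13 and picks N2; Management would get 11.
- X: Union compares 3, 5, 1, 10, 12 and picks N5; Management would get 9.
- Y: Union compares 8, 10, 9, 4, 14 and picks N5; Management would get 5.
- Z: Union compares 15, 14, 8, 6, 8 and picks N1; Management would get 3.
Among 11, 9, 5, 3, the best is 11 at W. Subgame-perfect outcome: (N2, W) with payoffs (15, 11).
For the simultaneous game, intersect best replies.
Union's best replies: W→N2; X→N5; Y→N5; Z→N1.
Management's best replies: N1→Y; N2→X; N3→Y; N4→Z; N5→X.
Only (N5, X) has each player best-responding; Nash payoffs (12, 9).
Union earns 15 sequentially versus 12 at the Nash outcome: better off.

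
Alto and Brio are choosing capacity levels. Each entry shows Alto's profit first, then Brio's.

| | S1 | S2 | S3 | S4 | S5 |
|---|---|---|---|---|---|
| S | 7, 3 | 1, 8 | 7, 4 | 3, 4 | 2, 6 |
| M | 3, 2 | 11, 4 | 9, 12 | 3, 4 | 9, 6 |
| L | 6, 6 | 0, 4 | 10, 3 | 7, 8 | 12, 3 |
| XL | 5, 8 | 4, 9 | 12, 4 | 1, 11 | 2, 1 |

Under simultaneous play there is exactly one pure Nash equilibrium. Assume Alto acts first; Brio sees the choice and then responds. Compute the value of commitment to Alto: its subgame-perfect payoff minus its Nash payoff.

2

Backward induction with Alto moving first.
- S: BR = S2, leader payoff 1.
- M: BR = S3, leader payoff 9.
- L: BR = S4, leader payoff 7.
- XL: BR = S4, leader payoff 1.
Maximizing over 1, 9, 7, 1, Alto chooses M. Subgame-perfect outcome: (M, S3) with payoffs (9, 12).
Now find the simultaneous Nash equilibrium.
Alto's best replies: S1→S; S2→M; S3→XL; S4→L; S5→L.
Brio's best replies: S→S2; M→S3; L→S4; XL→S4.
The unique mutual best reply is (L, S4), giving (7, 8).
Alto's commitment gain: 9 − 7 = 2.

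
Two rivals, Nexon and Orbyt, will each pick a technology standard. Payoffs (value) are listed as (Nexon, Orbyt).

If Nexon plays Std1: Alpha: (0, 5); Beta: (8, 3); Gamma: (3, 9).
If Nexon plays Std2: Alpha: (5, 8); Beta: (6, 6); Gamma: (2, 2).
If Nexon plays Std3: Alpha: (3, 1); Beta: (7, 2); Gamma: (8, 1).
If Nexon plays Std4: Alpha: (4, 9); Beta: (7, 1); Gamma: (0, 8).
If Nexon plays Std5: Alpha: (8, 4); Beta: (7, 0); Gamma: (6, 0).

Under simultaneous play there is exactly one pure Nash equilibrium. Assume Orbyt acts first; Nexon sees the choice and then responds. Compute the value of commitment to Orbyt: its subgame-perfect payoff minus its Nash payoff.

0

Solve by backward induction (Orbyt leads).
- Alpha → Nexon plays Std5 (best of 0, 5, 3, 4, 8); Orbyt gets 4.
- Beta → Nexon plays Std1 (best of 8, 6, 7, 7, 7); Orbyt gets 3.
- Gamma → Nexon plays Std3 (best of 3, 2, 8, 0, 6); Orbyt gets 1.
Among 4, 3, 1, the best is 4 at Alpha. Subgame-perfect outcome: (Std5, Alpha) with payoffs (8, 4).
Now find the simultaneous Nash equilibrium.
Nexon's best replies: Alpha→Std5; Beta→Std1; Gamma→Std3.
Orbyt's best replies: Std1→Gamma; Std2→Alpha; Std3→Beta; Std4→Alpha; Std5→Alpha.
The unique mutual best reply is (Std5, Alpha), giving (8, 4).
Orbyt's commitment gain: 4 − 4 = 0.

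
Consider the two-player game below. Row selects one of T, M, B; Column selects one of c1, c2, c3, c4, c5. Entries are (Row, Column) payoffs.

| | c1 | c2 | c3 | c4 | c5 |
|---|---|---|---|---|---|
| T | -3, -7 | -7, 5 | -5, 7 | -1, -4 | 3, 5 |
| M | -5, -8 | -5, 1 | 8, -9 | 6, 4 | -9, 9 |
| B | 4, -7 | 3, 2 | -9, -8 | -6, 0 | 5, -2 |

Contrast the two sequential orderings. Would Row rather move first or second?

second

If Row leads: Column's best replies are T→c3, M→c5, B→c2; Row's induced payoffs -5, -9, 3; outcome (B, c2), payoffs (3, 2).
If Column leads: Row's best replies are c1→B, c2→B, c3→M, c4→M, c5→B; Column's induced payoffs -7, 2, -9, 4, -2; outcome (M, c4), payoffs (6, 4).
Row gets 3 moving first and 6 moving second, so Row prefers to move second.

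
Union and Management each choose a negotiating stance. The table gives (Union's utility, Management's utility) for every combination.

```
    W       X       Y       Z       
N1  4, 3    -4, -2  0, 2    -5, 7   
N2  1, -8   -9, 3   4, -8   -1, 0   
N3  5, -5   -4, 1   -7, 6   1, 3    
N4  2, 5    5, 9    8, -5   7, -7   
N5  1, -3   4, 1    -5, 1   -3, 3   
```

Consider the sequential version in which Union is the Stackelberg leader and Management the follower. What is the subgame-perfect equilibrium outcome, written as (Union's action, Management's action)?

Backward induction with Union moving first.
- N1: Management compares 3, -2, 2, 7 and picks Z; Union would get -5.
- N2: Management compares -8, 3, -8, 0 and picks X; Union would get -9.
- N3: Management compares -5, 1, 6, 3 and picks Y; Union would get -7.
- N4: Management compares 5, 9, -5, -7 and picks X; Union would get 5.
- N5: Management compares -3, 1, 1, 3 and picks Z; Union would get -3.
Union's induced payoffs are -5, -9, -7, 5, -3, so Union commits to N4. Subgame-perfect outcome: (N4, X) with payoffs (5, 9).

(N4, X)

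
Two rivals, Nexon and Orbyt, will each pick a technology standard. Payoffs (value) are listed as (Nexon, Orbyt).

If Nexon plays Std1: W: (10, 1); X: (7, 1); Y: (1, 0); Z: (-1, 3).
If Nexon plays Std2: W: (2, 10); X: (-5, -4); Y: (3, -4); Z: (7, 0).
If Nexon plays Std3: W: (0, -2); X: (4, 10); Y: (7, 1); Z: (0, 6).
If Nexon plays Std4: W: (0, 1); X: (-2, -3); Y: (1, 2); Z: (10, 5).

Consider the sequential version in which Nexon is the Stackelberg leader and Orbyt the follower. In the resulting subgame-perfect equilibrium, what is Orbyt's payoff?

5

Work backward from Orbyt's decision.
- Std1: BR = Z, leader payoff -1.
- Std2: BR = W, leader payoff 2.
- Std3: BR = X, leader payoff 4.
- Std4: BR = Z, leader payoff 10.
Maximizing over -1, 2, 4, 10, Nexon chooses Std4. Subgame-perfect outcome: (Std4, Z) with payoffs (10, 5).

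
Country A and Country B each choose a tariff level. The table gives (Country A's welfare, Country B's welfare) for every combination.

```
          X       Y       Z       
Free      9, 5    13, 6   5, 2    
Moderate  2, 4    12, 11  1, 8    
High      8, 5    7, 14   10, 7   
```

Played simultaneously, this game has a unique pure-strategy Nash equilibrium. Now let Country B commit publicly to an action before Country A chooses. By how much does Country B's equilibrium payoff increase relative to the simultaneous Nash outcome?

Country A best-responds to each possible Country B move:
- X: Country A compares 9, 2, 8 and picks Free; Country B would get 5.
- Y: Country A compares 13, 12, 7 and picks Free; Country B would get 6.
- Z: Country A compares 5, 1, 10 and picks High; Country B would get 7.
Country B's induced payoffs are 5, 6, 7, so Country B commits to Z. Subgame-perfect outcome: (High, Z) with payoffs (10, 7).
Now find the simultaneous Nash equilibrium.
Country A's best replies: X→Free; Y→Free; Z→High.
Country B's best replies: Free→Y; Moderate→Y; High→Y.
The unique mutual best reply is (Free, Y), giving (13, 6).
Country B's commitment gain: 7 − 6 = 1.

1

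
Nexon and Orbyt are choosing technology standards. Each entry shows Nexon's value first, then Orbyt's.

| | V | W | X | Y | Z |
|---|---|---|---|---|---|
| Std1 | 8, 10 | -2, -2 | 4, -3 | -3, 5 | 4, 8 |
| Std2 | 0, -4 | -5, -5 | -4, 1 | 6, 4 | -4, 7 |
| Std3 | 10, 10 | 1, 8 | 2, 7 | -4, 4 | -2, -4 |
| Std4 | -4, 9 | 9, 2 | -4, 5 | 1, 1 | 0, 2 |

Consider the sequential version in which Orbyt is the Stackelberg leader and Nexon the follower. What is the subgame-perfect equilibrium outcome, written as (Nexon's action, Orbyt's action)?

Nexon best-responds to each possible Orbyt move:
- V → Nexon plays Std3 (best of 8, 0, 10, -4); Orbyt gets 10.
- W → Nexon plays Std4 (best of -2, -5, 1, 9); Orbyt gets 2.
- X → Nexon plays Std1 (best of 4, -4, 2, -4); Orbyt gets -3.
- Y → Nexon plays Std2 (best of -3, 6, -4, 1); Orbyt gets 4.
- Z → Nexon plays Std1 (best of 4, -4, -2, 0); Orbyt gets 8.
Maximizing over 10, 2, -3, 4, 8, Orbyt chooses V. Subgame-perfect outcome: (Std3, V) with payoffs (10, 10).

(Std3, V)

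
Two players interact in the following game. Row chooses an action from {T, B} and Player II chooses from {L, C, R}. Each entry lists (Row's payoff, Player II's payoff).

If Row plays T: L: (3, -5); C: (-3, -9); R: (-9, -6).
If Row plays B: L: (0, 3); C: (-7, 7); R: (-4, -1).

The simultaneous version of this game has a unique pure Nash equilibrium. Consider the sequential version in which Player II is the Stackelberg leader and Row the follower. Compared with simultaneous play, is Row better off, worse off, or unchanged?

worse off

Row best-responds to each possible Player II move:
- L → Row plays T (best of 3, 0); Player II gets -5.
- C → Row plays T (best of -3, -7); Player II gets -9.
- R → Row plays B (best of -9, -4); Player II gets -1.
Maximizing over -5, -9, -1, Player II chooses R. Subgame-perfect outcome: (B, R) with payoffs (-4, -1).
Under simultaneous play:
Row's best replies: L→T; C→T; R→B.
Player II's best replies: T→L; B→C.
The unique mutual best reply is (T, L), giving (3, -5).
Row earns -4 sequentially versus 3 at the Nash outcome: worse off.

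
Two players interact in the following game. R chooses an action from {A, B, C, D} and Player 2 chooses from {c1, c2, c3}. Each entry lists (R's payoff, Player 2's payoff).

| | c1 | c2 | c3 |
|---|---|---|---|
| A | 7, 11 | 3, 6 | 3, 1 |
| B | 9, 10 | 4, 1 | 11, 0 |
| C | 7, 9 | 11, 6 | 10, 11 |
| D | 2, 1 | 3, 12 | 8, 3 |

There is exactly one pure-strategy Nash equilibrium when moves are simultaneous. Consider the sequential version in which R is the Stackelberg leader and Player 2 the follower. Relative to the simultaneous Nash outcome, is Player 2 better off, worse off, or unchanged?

better off

Work backward from Player 2's decision.
- A: Player 2 compares 11, 6, 1 and picks c1; R would get 7.
- B: Player 2 compares 10, 1, 0 and picks c1; R would get 9.
- C: Player 2 compares 9, 6, 11 and picks c3; R would get 10.
- D: Player 2 compares 1, 12, 3 and picks c2; R would get 3.
Maximizing over 7, 9, 10, 3, R chooses C. Subgame-perfect outcome: (C, c3) with payoffs (10, 11).
Now find the simultaneous Nash equilibrium.
R's best replies: c1→B; c2→C; c3→B.
Player 2's best replies: A→c1; B→c1; C→c3; D→c2.
The unique mutual best reply is (B, c1), giving (9, 10).
Player 2 earns 11 sequentially versus 10 at the Nash outcome: better off.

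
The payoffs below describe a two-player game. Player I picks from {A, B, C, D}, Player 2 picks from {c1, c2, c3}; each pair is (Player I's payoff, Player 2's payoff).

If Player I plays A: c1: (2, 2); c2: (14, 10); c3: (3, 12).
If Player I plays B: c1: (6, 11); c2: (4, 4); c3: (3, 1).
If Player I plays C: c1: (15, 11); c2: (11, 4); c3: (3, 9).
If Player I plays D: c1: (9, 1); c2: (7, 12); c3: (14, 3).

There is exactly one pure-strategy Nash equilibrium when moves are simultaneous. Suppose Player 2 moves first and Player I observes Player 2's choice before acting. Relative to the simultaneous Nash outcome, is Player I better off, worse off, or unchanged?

unchanged

Solve by backward induction (Player 2 leads).
- c1: Player I compares 2, 6, 15, 9 and picks C; Player 2 would get 11.
- c2: Player I compares 14, 4, 11, 7 and picks A; Player 2 would get 10.
- c3: Player I compares 3, 3, 3, 14 and picks D; Player 2 would get 3.
Among 11, 10, 3, the best is 11 at c1. Subgame-perfect outcome: (C, c1) with payoffs (15, 11).
Under simultaneous play:
Player I's best replies: c1→C; c2→A; c3→D.
Player 2's best replies: A→c3; B→c1; C→c1; D→c2.
Only (C, c1) has each player best-responding; Nash payoffs (15, 11).
Player I earns 15 sequentially versus 15 at the Nash outcome: unchanged.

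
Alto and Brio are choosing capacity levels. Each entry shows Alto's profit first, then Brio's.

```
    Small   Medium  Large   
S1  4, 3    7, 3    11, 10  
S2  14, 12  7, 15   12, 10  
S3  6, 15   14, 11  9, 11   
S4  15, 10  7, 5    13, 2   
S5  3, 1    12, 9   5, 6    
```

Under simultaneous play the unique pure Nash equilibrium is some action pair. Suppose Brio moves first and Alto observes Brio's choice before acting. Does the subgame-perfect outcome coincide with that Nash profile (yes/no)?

Work backward from Alto's decision.
- Small → Alto plays S4 (best of 4, 14, 6, 15, 3); Brio gets 10.
- Medium → Alto plays S3 (best of 7, 7, 14, 7, 12); Brio gets 11.
- Large → Alto plays S4 (best of 11, 12, 9, 13, 5); Brio gets 2.
Among 10, 11, 2, the best is 11 at Medium. Subgame-perfect outcome: (S3, Medium) with payoffs (14, 11).
Under simultaneous play:
Alto's best replies: Small→S4; Medium→S3; Large→S4.
Brio's best replies: S1→Large; S2→Medium; S3→Small; S4→Small; S5→Medium.
The unique mutual best reply is (S4, Small), giving (15, 10).
Sequential outcome (S3, Medium) differs from the Nash profile (S4, Small).

no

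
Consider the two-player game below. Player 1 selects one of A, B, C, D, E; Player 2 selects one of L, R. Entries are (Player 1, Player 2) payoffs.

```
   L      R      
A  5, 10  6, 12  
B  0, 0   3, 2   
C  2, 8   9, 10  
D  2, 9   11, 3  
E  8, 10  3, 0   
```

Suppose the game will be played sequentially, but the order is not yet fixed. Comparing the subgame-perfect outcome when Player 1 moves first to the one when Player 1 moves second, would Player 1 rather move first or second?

If Player 1 leads: Player 2's best replies are A→R, B→R, C→R, D→L, E→L; Player 1's induced payoffs 6, 3, 9, 2, 8; outcome (C, R), payoffs (9, 10).
If Player 2 leads: Player 1's best replies are L→E, R→D; Player 2's induced payoffs 10, 3; outcome (E, L), payoffs (8, 10).
Player 1 gets 9 moving first and 8 moving second, so Player 1 prefers to move first.

first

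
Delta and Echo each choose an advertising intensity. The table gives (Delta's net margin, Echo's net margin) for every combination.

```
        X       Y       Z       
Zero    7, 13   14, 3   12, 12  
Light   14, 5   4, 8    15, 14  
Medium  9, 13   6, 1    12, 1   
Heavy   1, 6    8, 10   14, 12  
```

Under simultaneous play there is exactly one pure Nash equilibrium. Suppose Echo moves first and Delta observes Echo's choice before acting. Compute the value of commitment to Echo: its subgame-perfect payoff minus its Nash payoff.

Delta best-responds to each possible Echo move:
- X: Delta compares 7, 14, 9, 1 and picks Light; Echo would get 5.
- Y: Delta compares 14, 4, 6, 8 and picks Zero; Echo would get 3.
- Z: Delta compares 12, 15, 12, 14 and picks Light; Echo would get 14.
Maximizing over 5, 3, 14, Echo chooses Z. Subgame-perfect outcome: (Light, Z) with payoffs (15, 14).
Now find the simultaneous Nash equilibrium.
Delta's best replies: X→Light; Y→Zero; Z→Light.
Echo's best replies: Zero→X; Light→Z; Medium→X; Heavy→Z.
Only (Light, Z) has each player best-responding; Nash payoffs (15, 14).
Echo's commitment gain: 14 − 14 = 0.

0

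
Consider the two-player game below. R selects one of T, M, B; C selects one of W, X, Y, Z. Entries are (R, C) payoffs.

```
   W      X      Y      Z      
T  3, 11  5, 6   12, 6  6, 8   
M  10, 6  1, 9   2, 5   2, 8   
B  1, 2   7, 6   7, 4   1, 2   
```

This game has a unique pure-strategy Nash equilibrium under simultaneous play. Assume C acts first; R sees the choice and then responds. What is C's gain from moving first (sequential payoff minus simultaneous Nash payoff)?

Work backward from R's decision.
- W → R plays M (best of 3, 10, 1); C gets 6.
- X → R plays B (best of 5, 1, 7); C gets 6.
- Y → R plays T (best of 12, 2, 7); C gets 6.
- Z → R plays T (best of 6, 2, 1); C gets 8.
C's induced payoffs are 6, 6, 6, 8, so C commits to Z. Subgame-perfect outcome: (T, Z) with payoffs (6, 8).
For the simultaneous game, intersect best replies.
R's best replies: W→M; X→B; Y→T; Z→T.
C's best replies: T→W; M→X; B→X.
The unique mutual best reply is (B, X), giving (7, 6).
C's commitment gain: 8 − 6 = 2.

2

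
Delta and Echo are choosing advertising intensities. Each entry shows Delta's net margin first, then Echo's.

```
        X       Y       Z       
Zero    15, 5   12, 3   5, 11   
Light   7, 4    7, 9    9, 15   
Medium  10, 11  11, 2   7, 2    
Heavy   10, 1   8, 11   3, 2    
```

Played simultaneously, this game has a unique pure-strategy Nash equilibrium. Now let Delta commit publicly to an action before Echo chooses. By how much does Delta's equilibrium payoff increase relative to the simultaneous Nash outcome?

Backward induction with Delta moving first.
- Zero: Echo compares 5, 3, 11 and picks Z; Delta would get 5.
- Light: Echo compares 4, 9, 15 and picks Z; Delta would get 9.
- Medium: Echo compares 11, 2, 2 and picks X; Delta would get 10.
- Heavy: Echo compares 1, 11, 2 and picks Y; Delta would get 8.
Delta's induced payoffs are 5, 9, 10, 8, so Delta commits to Medium. Subgame-perfect outcome: (Medium, X) with payoffs (10, 11).
Under simultaneous play:
Delta's best replies: X→Zero; Y→Zero; Z→Light.
Echo's best replies: Zero→Z; Light→Z; Medium→X; Heavy→Y.
Only (Light, Z) has each player best-responding; Nash payoffs (9, 15).
Delta's commitment gain: 10 − 9 = 1.

1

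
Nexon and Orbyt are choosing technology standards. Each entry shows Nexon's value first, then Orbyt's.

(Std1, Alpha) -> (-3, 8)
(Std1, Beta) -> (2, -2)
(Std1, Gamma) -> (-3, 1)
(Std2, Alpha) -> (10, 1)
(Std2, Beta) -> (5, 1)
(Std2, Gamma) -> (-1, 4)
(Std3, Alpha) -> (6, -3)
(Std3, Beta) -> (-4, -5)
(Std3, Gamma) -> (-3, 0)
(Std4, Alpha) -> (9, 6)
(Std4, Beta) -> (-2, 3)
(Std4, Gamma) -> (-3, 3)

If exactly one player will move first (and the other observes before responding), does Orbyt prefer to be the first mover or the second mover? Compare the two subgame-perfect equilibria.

If Nexon leads: Orbyt's best replies are Std1→Alpha, Std2→Gamma, Std3→Gamma, Std4→Alpha; Nexon's induced payoffs -3, -1, -3, 9; outcome (Std4, Alpha), payoffs (9, 6).
If Orbyt leads: Nexon's best replies are Alpha→Std2, Beta→Std2, Gamma→Std2; Orbyt's induced payoffs 1, 1, 4; outcome (Std2, Gamma), payoffs (-1, 4).
Orbyt gets 4 moving first and 6 moving second, so Orbyt prefers to move second.

second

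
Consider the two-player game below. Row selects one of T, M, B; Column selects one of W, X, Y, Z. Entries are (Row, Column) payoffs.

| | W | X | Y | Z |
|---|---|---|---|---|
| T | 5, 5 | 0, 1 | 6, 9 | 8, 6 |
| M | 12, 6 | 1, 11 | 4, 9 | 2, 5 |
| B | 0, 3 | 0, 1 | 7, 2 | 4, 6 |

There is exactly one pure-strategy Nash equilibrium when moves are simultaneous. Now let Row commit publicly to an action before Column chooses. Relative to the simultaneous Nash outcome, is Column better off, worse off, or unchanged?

Column best-responds to each possible Row move:
- T: Column compares 5, 1, 9, 6 and picks Y; Row would get 6.
- M: Column compares 6, 11, 9, 5 and picks X; Row would get 1.
- B: Column compares 3, 1, 2, 6 and picks Z; Row would get 4.
Row's induced payoffs are 6, 1, 4, so Row commits to T. Subgame-perfect outcome: (T, Y) with payoffs (6, 9).
Now find the simultaneous Nash equilibrium.
Row's best replies: W→M; X→M; Y→B; Z→T.
Column's best replies: T→Y; M→X; B→Z.
The unique mutual best reply is (M, X), giving (1, 11).
Column earns 9 sequentially versus 11 at the Nash outcome: worse off.

worse off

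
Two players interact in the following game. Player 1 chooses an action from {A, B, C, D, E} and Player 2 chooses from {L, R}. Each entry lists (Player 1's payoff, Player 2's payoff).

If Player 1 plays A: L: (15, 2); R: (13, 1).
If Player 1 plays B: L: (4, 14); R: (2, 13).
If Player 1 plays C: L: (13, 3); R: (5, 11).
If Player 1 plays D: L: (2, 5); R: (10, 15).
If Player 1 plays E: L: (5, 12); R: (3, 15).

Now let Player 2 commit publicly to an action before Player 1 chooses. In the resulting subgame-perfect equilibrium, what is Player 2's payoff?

Solve by backward induction (Player 2 leads).
- L: BR = A, leader payoff 2.
- R: BR = A, leader payoff 1.
Maximizing over 2, 1, Player 2 chooses L. Subgame-perfect outcome: (A, L) with payoffs (15, 2).

2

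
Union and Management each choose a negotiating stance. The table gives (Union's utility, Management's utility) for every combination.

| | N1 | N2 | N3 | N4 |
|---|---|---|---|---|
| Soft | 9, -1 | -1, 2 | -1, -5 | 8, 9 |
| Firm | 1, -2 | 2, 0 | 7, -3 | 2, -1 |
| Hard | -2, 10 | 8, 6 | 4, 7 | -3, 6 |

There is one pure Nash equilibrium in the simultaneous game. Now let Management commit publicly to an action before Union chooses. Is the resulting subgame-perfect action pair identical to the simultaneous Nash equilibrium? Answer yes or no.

yes

Work backward from Union's decision.
- N1 → Union plays Soft (best of 9, 1, -2); Management gets -1.
- N2 → Union plays Hard (best of -1, 2, 8); Management gets 6.
- N3 → Union plays Firm (best of -1, 7, 4); Management gets -3.
- N4 → Union plays Soft (best of 8, 2, -3); Management gets 9.
Among -1, 6, -3, 9, the best is 9 at N4. Subgame-perfect outcome: (Soft, N4) with payoffs (8, 9).
Under simultaneous play:
Union's best replies: N1→Soft; N2→Hard; N3→Firm; N4→Soft.
Management's best replies: Soft→N4; Firm→N2; Hard→N1.
The unique mutual best reply is (Soft, N4), giving (8, 9).
Sequential outcome (Soft, N4) coincides with the Nash profile (Soft, N4).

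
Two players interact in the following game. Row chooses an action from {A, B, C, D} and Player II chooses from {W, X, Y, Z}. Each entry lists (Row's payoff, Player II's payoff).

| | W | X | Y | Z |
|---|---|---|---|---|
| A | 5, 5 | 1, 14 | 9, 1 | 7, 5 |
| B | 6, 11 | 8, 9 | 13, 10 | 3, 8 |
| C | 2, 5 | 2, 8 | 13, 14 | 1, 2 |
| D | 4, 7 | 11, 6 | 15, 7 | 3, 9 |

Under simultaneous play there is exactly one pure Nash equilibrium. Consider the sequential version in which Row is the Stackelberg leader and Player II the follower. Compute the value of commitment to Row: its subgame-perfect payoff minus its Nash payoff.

Work backward from Player II's decision.
- A: BR = X, leader payoff 1.
- B: BR = W, leader payoff 6.
- C: BR = Y, leader payoff 13.
- D: BR = Z, leader payoff 3.
Row's induced payoffs are 1, 6, 13, 3, so Row commits to C. Subgame-perfect outcome: (C, Y) with payoffs (13, 14).
Now find the simultaneous Nash equilibrium.
Row's best replies: W→B; X→D; Y→D; Z→A.
Player II's best replies: A→X; B→W; C→Y; D→Z.
The unique mutual best reply is (B, W), giving (6, 11).
Row's commitment gain: 13 − 6 = 7.

7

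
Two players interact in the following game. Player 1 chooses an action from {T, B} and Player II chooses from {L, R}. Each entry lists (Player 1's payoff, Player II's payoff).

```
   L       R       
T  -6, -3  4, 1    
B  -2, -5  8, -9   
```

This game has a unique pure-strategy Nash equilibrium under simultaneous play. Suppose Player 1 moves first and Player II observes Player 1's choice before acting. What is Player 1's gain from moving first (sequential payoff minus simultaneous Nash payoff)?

Player II best-responds to each possible Player 1 move:
- T → Player II plays R (best of -3, 1); Player 1 gets 4.
- B → Player II plays L (best of -5, -9); Player 1 gets -2.
Player 1's induced payoffs are 4, -2, so Player 1 commits to T. Subgame-perfect outcome: (T, R) with payoffs (4, 1).
For the simultaneous game, intersect best replies.
Player 1's best replies: L→B; R→B.
Player II's best replies: T→R; B→L.
The unique mutual best reply is (B, L), giving (-2, -5).
Player 1's commitment gain: 4 − -2 = 6.

6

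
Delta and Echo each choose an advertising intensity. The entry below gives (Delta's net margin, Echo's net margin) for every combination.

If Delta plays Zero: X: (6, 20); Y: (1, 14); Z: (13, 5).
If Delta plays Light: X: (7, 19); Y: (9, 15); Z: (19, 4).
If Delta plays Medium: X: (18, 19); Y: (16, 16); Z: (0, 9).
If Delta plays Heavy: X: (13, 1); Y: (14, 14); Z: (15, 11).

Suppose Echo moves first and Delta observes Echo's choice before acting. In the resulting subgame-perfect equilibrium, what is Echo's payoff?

19

Solve by backward induction (Echo leads).
- X: Delta compares 6, 7, 18, 13 and picks Medium; Echo would get 19.
- Y: Delta compares 1, 9, 16, 14 and picks Medium; Echo would get 16.
- Z: Delta compares 13, 19, 0, 15 and picks Light; Echo would get 4.
Maximizing over 19, 16, 4, Echo chooses X. Subgame-perfect outcome: (Medium, X) with payoffs (18, 19).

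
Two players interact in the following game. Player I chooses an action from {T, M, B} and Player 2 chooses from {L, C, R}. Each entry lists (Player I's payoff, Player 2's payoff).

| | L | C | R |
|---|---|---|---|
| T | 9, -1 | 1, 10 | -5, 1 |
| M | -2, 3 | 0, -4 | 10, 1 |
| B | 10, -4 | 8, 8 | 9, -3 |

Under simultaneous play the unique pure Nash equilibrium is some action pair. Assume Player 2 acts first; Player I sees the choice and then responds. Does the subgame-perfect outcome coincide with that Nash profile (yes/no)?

yes

Player I best-responds to each possible Player 2 move:
- L: BR = B, leader payoff -4.
- C: BR = B, leader payoff 8.
- R: BR = M, leader payoff 1.
Player 2's induced payoffs are -4, 8, 1, so Player 2 commits to C. Subgame-perfect outcome: (B, C) with payoffs (8, 8).
Now find the simultaneous Nash equilibrium.
Player I's best replies: L→B; C→B; R→M.
Player 2's best replies: T→C; M→L; B→C.
Only (B, C) has each player best-responding; Nash payoffs (8, 8).
Sequential outcome (B, C) coincides with the Nash profile (B, C).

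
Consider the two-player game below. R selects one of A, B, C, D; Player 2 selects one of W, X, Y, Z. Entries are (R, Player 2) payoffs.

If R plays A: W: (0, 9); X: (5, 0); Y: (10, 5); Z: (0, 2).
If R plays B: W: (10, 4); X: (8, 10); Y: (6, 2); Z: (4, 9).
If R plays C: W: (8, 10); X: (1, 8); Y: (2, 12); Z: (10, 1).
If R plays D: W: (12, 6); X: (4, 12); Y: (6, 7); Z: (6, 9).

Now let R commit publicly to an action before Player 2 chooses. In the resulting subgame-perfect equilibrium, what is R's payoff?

8

Work backward from Player 2's decision.
- A: BR = W, leader payoff 0.
- B: BR = X, leader payoff 8.
- C: BR = Y, leader payoff 2.
- D: BR = X, leader payoff 4.
R's induced payoffs are 0, 8, 2, 4, so R commits to B. Subgame-perfect outcome: (B, X) with payoffs (8, 10).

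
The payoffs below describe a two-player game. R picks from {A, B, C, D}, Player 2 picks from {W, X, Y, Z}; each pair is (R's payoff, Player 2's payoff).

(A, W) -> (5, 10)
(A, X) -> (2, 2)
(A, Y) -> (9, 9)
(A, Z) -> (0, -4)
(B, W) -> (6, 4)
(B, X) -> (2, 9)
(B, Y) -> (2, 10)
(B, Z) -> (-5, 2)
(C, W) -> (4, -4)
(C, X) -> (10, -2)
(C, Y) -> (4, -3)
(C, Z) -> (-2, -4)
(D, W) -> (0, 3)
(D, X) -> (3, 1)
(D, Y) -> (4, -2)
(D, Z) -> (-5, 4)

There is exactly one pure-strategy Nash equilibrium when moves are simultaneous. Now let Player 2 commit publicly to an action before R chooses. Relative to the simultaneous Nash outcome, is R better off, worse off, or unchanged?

worse off

R best-responds to each possible Player 2 move:
- W: BR = B, leader payoff 4.
- X: BR = C, leader payoff -2.
- Y: BR = A, leader payoff 9.
- Z: BR = A, leader payoff -4.
Maximizing over 4, -2, 9, -4, Player 2 chooses Y. Subgame-perfect outcome: (A, Y) with payoffs (9, 9).
Under simultaneous play:
R's best replies: W→B; X→C; Y→A; Z→A.
Player 2's best replies: A→W; B→Y; C→X; D→Z.
Only (C, X) has each player best-responding; Nash payoffs (10, -2).
R earns 9 sequentially versus 10 at the Nash outcome: worse off.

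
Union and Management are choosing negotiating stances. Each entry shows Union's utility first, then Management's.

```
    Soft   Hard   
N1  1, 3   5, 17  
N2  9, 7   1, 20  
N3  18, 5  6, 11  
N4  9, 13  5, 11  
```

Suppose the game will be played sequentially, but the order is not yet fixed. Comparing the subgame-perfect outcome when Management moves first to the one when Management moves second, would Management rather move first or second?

If Union leads: Management's best replies are N1→Hard, N2→Hard, N3→Hard, N4→Soft; Union's induced payoffs 5, 1, 6, 9; outcome (N4, Soft), payoffs (9, 13).
If Management leads: Union's best replies are Soft→N3, Hard→N3; Management's induced payoffs 5, 11; outcome (N3, Hard), payoffs (6, 11).
Management gets 11 moving first and 13 moving second, so Management prefers to move second.

second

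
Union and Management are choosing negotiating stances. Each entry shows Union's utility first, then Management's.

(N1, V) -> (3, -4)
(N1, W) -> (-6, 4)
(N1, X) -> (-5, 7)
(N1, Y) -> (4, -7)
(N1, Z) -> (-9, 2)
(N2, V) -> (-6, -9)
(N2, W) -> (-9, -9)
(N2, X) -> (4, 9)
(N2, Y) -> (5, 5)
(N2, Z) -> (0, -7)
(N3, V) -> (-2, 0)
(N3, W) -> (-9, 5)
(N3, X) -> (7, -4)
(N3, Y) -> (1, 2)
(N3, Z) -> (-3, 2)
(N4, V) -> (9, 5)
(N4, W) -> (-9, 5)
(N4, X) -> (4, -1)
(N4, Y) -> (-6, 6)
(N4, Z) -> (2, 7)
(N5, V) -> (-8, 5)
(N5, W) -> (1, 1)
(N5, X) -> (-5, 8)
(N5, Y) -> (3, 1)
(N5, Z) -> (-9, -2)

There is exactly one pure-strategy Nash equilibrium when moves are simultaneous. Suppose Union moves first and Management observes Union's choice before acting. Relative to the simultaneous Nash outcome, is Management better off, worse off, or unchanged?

better off

Backward induction with Union moving first.
- N1 → Management plays X (best of -4, 4, 7, -7, 2); Union gets -5.
- N2 → Management plays X (best of -9, -9, 9, 5, -7); Union gets 4.
- N3 → Management plays W (best of 0, 5, -4, 2, 2); Union gets -9.
- N4 → Management plays Z (best of 5, 5, -1, 6, 7); Union gets 2.
- N5 → Management plays X (best of 5, 1, 8, 1, -2); Union gets -5.
Union's induced payoffs are -5, 4, -9, 2, -5, so Union commits to N2. Subgame-perfect outcome: (N2, X) with payoffs (4, 9).
For the simultaneous game, intersect best replies.
Union's best replies: V→N4; W→N5; X→N3; Y→N2; Z→N4.
Management's best replies: N1→X; N2→X; N3→W; N4→Z; N5→X.
The unique mutual best reply is (N4, Z), giving (2, 7).
Management earns 9 sequentially versus 7 at the Nash outcome: better off.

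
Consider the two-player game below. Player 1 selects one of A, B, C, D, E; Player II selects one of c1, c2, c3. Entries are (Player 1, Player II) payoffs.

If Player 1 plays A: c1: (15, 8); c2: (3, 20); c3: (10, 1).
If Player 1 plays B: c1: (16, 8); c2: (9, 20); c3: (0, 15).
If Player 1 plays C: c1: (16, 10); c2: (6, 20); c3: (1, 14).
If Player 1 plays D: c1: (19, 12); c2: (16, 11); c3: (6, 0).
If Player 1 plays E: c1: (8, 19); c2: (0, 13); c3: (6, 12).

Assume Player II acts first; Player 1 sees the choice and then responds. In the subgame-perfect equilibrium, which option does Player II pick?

Player 1 best-responds to each possible Player II move:
- c1: BR = D, leader payoff 12.
- c2: BR = D, leader payoff 11.
- c3: BR = A, leader payoff 1.
Among 12, 11, 1, the best is 12 at c1. Subgame-perfect outcome: (D, c1) with payoffs (19, 12).

c1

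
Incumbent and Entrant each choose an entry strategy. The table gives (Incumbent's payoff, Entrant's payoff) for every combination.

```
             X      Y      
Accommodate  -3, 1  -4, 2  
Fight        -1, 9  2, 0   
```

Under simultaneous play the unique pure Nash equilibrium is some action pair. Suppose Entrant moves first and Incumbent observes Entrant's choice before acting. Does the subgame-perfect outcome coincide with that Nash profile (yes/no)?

Backward induction with Entrant moving first.
- X: BR = Fight, leader payoff 9.
- Y: BR = Fight, leader payoff 0.
Among 9, 0, the best is 9 at X. Subgame-perfect outcome: (Fight, X) with payoffs (-1, 9).
Now find the simultaneous Nash equilibrium.
Incumbent's best replies: X→Fight; Y→Fight.
Entrant's best replies: Accommodate→Y; Fight→X.
The unique mutual best reply is (Fight, X), giving (-1, 9).
Sequential outcome (Fight, X) coincides with the Nash profile (Fight, X).

yes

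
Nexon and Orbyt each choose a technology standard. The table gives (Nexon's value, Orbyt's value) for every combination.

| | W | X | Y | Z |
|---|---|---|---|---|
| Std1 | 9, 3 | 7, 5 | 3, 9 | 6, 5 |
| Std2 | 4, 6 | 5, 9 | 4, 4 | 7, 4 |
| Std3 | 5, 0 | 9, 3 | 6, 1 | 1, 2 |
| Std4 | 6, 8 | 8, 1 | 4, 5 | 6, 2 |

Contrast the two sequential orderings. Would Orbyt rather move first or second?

If Nexon leads: Orbyt's best replies are Std1→Y, Std2→X, Std3→X, Std4→W; Nexon's induced payoffs 3, 5, 9, 6; outcome (Std3, X), payoffs (9, 3).
If Orbyt leads: Nexon's best replies are W→Std1, X→Std3, Y→Std3, Z→Std2; Orbyt's induced payoffs 3, 3, 1, 4; outcome (Std2, Z), payoffs (7, 4).
Orbyt gets 4 moving first and 3 moving second, so Orbyt prefers to move first.

first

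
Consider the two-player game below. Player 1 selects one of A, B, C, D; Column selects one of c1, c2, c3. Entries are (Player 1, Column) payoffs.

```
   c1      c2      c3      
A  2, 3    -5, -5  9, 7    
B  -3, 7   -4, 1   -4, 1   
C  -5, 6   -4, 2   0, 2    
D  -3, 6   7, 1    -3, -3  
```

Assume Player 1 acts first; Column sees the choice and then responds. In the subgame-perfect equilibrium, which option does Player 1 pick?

A

Solve by backward induction (Player 1 leads).
- A: BR = c3, leader payoff 9.
- B: BR = c1, leader payoff -3.
- C: BR = c1, leader payoff -5.
- D: BR = c1, leader payoff -3.
Player 1's induced payoffs are 9, -3, -5, -3, so Player 1 commits to A. Subgame-perfect outcome: (A, c3) with payoffs (9, 7).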